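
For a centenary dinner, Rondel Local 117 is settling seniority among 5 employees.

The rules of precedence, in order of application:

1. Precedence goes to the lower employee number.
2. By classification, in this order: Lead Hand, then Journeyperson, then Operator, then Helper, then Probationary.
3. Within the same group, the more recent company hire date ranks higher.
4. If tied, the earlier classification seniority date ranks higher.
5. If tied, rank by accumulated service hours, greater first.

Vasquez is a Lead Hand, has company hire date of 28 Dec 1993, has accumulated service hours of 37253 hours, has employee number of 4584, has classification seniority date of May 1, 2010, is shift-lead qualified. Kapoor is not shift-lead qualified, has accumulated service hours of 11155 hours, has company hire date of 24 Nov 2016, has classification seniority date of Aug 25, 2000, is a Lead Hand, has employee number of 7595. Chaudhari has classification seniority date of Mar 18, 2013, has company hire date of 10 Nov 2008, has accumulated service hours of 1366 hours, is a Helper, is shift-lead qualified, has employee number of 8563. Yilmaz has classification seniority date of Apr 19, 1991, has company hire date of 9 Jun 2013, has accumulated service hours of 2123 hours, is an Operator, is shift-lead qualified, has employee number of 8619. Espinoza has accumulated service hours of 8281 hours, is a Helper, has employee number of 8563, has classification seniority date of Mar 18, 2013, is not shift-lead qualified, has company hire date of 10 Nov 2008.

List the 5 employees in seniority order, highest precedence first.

Vasquez, Kapoor, Espinoza, Chaudhari, Yilmaz

By employee number (lower first): Vasquez (4584); then Kapoor (7595); then Espinoza and Chaudhari (both 8563); then Yilmaz (8619).
Espinoza and Chaudhari are each Helper, so the next rule applies.
Espinoza and Chaudhari both have company hire date 10 Nov 2008, so the next rule applies.
Espinoza and Chaudhari both have classification seniority date Mar 18, 2013, so the next rule applies.
Among Espinoza and Chaudhari, by accumulated service hours (higher first): Espinoza (8281 hours) before Chaudhari (1366 hours).
Full order: Vasquez, Kapoor, Espinoza, Chaudhari, Yilmaz.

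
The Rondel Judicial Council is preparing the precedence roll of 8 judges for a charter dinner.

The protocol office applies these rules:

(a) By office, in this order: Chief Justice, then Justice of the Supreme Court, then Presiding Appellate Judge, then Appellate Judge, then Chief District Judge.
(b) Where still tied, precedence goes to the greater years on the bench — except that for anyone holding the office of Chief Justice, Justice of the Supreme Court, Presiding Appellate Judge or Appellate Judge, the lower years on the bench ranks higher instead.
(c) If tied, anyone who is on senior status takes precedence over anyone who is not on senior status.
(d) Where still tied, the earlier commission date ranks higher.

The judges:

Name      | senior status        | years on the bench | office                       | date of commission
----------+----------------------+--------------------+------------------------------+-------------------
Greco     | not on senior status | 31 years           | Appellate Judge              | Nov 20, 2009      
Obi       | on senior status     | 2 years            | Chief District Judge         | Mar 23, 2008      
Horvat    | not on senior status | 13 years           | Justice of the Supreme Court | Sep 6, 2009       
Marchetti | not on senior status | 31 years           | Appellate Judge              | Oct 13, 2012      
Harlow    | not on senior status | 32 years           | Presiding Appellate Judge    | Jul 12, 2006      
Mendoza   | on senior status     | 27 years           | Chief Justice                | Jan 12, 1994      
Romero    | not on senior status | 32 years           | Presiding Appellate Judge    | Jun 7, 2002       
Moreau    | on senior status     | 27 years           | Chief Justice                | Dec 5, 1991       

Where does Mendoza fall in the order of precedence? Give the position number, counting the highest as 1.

By office: Moreau and Mendoza (Chief Justice); then Horvat (Justice of the Supreme Court); then Romero and Harlow (Presiding Appellate Judge); then Greco and Marchetti (Appellate Judge); then Obi (Chief District Judge).
Moreau and Mendoza both have years on the bench 27 years, so the next rule applies.
Moreau and Mendoza are each on senior status, so the next rule applies.
Among Moreau and Mendoza, by date of commission (earlier first): Moreau (Dec 5, 1991) before Mendoza (Jan 12, 1994).
Romero and Harlow both have years on the bench 32 years, so the next rule applies.
Romero and Harlow are each not on senior status, so the next rule applies.
Among Romero and Harlow, by date of commission (earlier first): Romero (Jun 7, 2002) before Harlow (Jul 12, 2006).
Greco and Marchetti both have years on the bench 31 years, so the next rule applies.
Greco and Marchetti are each not on senior status, so the next rule applies.
Among Greco and Marchetti, by date of commission (earlier first): Greco (Nov 20, 2009) before Marchetti (Oct 13, 2012).
Order: Moreau, Mendoza, Horvat, Romero, Harlow, Greco, Marchetti, Obi. So position 2.

2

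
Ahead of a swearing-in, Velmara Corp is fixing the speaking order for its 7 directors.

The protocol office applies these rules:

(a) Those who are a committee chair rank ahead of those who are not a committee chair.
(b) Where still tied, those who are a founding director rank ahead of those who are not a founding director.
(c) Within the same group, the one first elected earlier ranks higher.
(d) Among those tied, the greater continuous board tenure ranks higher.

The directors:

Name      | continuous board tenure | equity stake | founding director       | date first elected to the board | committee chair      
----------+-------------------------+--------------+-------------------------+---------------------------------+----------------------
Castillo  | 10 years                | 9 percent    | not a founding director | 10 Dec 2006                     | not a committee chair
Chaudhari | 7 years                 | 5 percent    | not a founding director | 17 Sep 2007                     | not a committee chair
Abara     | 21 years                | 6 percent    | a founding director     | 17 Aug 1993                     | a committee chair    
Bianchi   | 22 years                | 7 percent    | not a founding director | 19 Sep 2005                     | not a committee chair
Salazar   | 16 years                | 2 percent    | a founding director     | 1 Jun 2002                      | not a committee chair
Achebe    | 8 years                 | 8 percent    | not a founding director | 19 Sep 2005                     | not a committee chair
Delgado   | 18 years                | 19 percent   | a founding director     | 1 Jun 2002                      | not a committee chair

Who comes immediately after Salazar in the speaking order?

Bianchi

By the first rule: Abara (a committee chair); then Delgado, Salazar, Bianchi, Achebe, Castillo and Chaudhari (each not a committee chair).
Among Delgado, Salazar, Bianchi, Achebe, Castillo and Chaudhari, a founding director before not a founding director: Delgado and Salazar (a founding director) before Bianchi, Achebe, Castillo and Chaudhari (not a founding director).
Delgado and Salazar both have date first elected to the board 1 Jun 2002, so the next rule applies.
Among Delgado and Salazar, by continuous board tenure (higher first): Delgado (18 years) before Salazar (16 years).
Among Bianchi, Achebe, Castillo and Chaudhari, by date first elected to the board (earlier first): Bianchi and Achebe (19 Sep 2005) before Castillo (10 Dec 2006) before Chaudhari (17 Sep 2007).
Among Bianchi and Achebe, by continuous board tenure (higher first): Bianchi (22 years) before Achebe (8 years).
Order: Abara, Delgado, Salazar, Bianchi, Achebe, Castillo, Chaudhari.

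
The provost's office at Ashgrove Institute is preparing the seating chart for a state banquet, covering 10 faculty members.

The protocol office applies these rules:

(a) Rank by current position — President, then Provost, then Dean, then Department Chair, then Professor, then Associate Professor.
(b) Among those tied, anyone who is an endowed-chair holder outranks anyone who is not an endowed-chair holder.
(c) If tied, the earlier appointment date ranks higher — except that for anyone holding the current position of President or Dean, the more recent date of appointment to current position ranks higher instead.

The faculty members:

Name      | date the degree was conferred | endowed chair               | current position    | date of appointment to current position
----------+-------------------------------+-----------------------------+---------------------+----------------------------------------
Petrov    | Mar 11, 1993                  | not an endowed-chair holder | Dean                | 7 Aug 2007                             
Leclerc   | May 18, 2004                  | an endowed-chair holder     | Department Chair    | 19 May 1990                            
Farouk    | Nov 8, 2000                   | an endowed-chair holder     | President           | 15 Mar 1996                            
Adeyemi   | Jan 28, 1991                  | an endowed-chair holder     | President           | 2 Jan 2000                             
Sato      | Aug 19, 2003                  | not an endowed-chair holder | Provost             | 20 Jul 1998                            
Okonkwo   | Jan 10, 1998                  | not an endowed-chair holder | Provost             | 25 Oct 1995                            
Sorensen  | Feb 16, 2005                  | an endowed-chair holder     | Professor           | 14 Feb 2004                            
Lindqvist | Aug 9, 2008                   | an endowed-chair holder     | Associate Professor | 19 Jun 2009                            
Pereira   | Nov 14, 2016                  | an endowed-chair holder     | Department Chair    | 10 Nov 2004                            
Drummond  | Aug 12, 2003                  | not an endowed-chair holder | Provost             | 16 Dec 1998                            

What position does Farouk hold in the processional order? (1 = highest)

2

By current position: Adeyemi and Farouk (President); then Okonkwo, Sato and Drummond (Provost); then Petrov (Dean); then Leclerc and Pereira (Department Chair); then Sorensen (Professor); then Lindqvist (Associate Professor).
Adeyemi and Farouk are each an endowed-chair holder, so the next rule applies.
Among Adeyemi and Farouk, by date of appointment to current position (later first) (reversed rule for this group): Adeyemi (2 Jan 2000) before Farouk (15 Mar 1996).
Okonkwo, Sato and Drummond are each not an endowed-chair holder, so the next rule applies.
Among Okonkwo, Sato and Drummond, by date of appointment to current position (earlier first): Okonkwo (25 Oct 1995) before Sato (20 Jul 1998) before Drummond (16 Dec 1998).
Leclerc and Pereira are each an endowed-chair holder, so the next rule applies.
Among Leclerc and Pereira, by date of appointment to current position (earlier first): Leclerc (19 May 1990) before Pereira (10 Nov 2004).
Order: Adeyemi, Farouk, Okonkwo, Sato, Drummond, Petrov, Leclerc, Pereira, Sorensen, Lindqvist. So position 2.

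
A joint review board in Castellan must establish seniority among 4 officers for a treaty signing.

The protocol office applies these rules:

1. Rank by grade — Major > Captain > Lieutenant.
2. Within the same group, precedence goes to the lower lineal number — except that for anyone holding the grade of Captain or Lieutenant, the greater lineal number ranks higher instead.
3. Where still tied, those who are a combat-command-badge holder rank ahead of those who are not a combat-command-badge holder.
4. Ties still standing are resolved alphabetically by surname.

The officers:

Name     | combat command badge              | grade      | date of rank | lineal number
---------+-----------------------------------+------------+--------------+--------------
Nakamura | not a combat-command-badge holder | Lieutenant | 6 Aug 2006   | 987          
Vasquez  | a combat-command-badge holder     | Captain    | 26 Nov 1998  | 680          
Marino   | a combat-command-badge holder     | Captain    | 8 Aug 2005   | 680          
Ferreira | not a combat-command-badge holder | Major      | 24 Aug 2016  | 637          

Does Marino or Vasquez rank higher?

Marino

By grade: Ferreira (Major); then Marino and Vasquez (Captain); then Nakamura (Lieutenant).
Marino and Vasquez both have lineal number 680, so the next rule applies.
Marino and Vasquez are each a combat-command-badge holder, so the next rule applies.
Among Marino and Vasquez, alphabetically by surname: Marino before Vasquez.
So Marino takes precedence.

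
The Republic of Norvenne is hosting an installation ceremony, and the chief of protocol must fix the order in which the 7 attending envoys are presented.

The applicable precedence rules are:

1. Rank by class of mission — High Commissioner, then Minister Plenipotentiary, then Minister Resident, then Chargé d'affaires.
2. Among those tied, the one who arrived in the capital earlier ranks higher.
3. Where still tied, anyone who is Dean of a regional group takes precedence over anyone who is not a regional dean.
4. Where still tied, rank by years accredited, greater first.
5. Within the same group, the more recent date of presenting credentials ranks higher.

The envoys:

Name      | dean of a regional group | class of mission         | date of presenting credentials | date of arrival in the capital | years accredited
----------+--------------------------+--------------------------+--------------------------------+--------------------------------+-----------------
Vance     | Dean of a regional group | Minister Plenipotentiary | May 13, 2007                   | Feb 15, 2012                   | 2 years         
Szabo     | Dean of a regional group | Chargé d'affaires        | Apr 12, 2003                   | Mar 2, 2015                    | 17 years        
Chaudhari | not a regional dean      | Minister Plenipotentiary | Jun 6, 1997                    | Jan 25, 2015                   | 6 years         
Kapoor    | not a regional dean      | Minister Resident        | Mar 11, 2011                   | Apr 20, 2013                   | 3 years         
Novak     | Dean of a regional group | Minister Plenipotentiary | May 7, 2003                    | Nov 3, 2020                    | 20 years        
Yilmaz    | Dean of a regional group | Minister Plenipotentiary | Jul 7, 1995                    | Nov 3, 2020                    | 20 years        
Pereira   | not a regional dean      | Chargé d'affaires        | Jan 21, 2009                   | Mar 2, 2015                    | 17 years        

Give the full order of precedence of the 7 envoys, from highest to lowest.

Vance, Chaudhari, Novak, Yilmaz, Kapoor, Szabo, Pereira

By class of mission: Vance, Chaudhari, Novak and Yilmaz (Minister Plenipotentiary); then Kapoor (Minister Resident); then Szabo and Pereira (Chargé d'affaires).
Among Vance, Chaudhari, Novak and Yilmaz, by date of arrival in the capital (earlier first): Vance (Feb 15, 2012) before Chaudhari (Jan 25, 2015) before Novak and Yilmaz (Nov 3, 2020).
Novak and Yilmaz are each Dean of a regional group, so the next rule applies.
Novak and Yilmaz both have years accredited 20 years, so the next rule applies.
Among Novak and Yilmaz, by date of presenting credentials (later first): Novak (May 7, 2003) before Yilmaz (Jul 7, 1995).
Szabo and Pereira both have date of arrival in the capital Mar 2, 2015, so the next rule applies.
Among Szabo and Pereira, Dean of a regional group before not a regional dean: Szabo (Dean of a regional group) before Pereira (not a regional dean).
Full order: Vance, Chaudhari, Novak, Yilmaz, Kapoor, Szabo, Pereira.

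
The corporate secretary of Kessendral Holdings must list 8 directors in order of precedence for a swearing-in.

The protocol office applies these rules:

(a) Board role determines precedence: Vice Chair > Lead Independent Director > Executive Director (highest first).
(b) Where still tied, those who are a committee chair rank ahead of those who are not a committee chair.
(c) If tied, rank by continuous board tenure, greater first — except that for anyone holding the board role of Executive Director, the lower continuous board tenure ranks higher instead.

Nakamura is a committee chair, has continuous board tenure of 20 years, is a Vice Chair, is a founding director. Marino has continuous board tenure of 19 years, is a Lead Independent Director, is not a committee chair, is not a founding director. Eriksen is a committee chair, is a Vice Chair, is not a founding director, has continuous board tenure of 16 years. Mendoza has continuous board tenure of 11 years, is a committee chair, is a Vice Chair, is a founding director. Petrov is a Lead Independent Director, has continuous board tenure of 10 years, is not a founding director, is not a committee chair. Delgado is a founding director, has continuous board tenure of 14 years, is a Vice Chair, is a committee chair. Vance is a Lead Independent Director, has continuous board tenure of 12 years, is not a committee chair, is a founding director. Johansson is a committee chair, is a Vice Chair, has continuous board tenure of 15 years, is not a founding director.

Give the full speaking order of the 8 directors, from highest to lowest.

Nakamura, Eriksen, Johansson, Delgado, Mendoza, Marino, Vance, Petrov

By board role: Nakamura, Eriksen, Johansson, Delgado and Mendoza (Vice Chair); then Marino, Vance and Petrov (Lead Independent Director).
Nakamura, Eriksen, Johansson, Delgado and Mendoza are each a committee chair, so the next rule applies.
Among Nakamura, Eriksen, Johansson, Delgado and Mendoza, by continuous board tenure (higher first): Nakamura (20 years) before Eriksen (16 years) before Johansson (15 years) before Delgado (14 years) before Mendoza (11 years).
Marino, Vance and Petrov are each not a committee chair, so the next rule applies.
Among Marino, Vance and Petrov, by continuous board tenure (higher first): Marino (19 years) before Vance (12 years) before Petrov (10 years).
Full order: Nakamura, Eriksen, Johansson, Delgado, Mendoza, Marino, Vance, Petrov.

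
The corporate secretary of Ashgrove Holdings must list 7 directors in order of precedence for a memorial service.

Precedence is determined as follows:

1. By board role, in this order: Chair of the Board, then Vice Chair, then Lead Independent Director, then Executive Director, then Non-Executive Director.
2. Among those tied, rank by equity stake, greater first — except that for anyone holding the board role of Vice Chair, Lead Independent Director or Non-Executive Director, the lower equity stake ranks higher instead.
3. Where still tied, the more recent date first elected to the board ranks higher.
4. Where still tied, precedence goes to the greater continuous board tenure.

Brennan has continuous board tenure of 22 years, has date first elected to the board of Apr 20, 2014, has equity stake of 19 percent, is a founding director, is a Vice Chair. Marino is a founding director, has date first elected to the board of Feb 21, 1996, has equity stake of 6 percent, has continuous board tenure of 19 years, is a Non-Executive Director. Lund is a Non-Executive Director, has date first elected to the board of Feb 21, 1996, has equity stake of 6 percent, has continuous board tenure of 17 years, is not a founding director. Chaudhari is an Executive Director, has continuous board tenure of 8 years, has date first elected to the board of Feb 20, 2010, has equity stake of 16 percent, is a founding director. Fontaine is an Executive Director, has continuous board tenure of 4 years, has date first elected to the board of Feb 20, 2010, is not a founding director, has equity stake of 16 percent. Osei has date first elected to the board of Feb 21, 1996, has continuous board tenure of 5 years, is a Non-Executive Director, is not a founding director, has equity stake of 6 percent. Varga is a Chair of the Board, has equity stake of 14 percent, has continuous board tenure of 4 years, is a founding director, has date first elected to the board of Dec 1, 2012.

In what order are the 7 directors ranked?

Varga, Brennan, Chaudhari, Fontaine, Marino, Lund, Osei

By board role: Varga (Chair of the Board); then Brennan (Vice Chair); then Chaudhari and Fontaine (Executive Director); then Marino, Lund and Osei (Non-Executive Director).
Chaudhari and Fontaine both have equity stake 16 percent, so the next rule applies.
Chaudhari and Fontaine both have date first elected to the board Feb 20, 2010, so the next rule applies.
Among Chaudhari and Fontaine, by continuous board tenure (higher first): Chaudhari (8 years) before Fontaine (4 years).
Marino, Lund and Osei all have equity stake 6 percent, so the next rule applies.
Marino, Lund and Osei all have date first elected to the board Feb 21, 1996, so the next rule applies.
Among Marino, Lund and Osei, by continuous board tenure (higher first): Marino (19 years) before Lund (17 years) before Osei (5 years).
Full order: Varga, Brennan, Chaudhari, Fontaine, Marino, Lund, Osei.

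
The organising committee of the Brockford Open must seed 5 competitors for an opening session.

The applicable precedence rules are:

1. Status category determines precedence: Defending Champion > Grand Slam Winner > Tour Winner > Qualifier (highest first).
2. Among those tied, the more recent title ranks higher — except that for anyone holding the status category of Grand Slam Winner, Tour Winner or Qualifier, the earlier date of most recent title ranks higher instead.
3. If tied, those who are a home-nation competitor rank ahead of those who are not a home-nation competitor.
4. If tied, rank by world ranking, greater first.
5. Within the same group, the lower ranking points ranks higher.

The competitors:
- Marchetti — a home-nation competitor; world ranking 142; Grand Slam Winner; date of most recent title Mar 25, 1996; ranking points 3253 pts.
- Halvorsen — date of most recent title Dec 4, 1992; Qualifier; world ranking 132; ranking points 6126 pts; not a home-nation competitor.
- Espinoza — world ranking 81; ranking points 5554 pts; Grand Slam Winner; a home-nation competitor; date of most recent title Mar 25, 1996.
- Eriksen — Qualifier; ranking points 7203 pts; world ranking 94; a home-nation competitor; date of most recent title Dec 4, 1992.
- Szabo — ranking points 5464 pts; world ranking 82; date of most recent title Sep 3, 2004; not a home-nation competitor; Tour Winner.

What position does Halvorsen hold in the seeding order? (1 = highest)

By status category: Marchetti and Espinoza (Grand Slam Winner); then Szabo (Tour Winner); then Eriksen and Halvorsen (Qualifier).
Marchetti and Espinoza both have date of most recent title Mar 25, 1996, so the next rule applies.
Marchetti and Espinoza are each a home-nation competitor, so the next rule applies.
Among Marchetti and Espinoza, by world ranking (higher first): Marchetti (142) before Espinoza (81).
Eriksen and Halvorsen both have date of most recent title Dec 4, 1992, so the next rule applies.
Among Eriksen and Halvorsen, a home-nation competitor before not a home-nation competitor: Eriksen (a home-nation competitor) before Halvorsen (not a home-nation competitor).
Order: Marchetti, Espinoza, Szabo, Eriksen, Halvorsen. So position 5.

5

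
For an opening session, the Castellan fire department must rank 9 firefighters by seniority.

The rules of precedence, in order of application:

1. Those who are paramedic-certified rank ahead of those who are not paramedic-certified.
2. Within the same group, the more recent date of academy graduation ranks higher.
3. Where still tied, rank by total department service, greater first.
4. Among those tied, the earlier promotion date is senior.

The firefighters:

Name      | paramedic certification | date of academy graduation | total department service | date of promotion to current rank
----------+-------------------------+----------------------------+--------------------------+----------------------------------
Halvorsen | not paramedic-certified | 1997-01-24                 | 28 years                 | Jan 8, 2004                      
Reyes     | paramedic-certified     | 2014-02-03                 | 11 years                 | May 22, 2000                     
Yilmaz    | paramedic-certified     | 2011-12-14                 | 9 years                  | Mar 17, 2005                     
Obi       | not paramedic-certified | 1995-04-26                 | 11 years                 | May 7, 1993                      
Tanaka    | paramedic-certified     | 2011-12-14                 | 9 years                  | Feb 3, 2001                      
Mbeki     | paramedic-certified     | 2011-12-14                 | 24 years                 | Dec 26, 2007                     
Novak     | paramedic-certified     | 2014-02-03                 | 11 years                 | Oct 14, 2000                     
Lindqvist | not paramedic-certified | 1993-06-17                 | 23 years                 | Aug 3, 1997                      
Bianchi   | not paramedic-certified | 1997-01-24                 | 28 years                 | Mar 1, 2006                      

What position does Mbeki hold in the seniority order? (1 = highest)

By the first rule: Reyes, Novak, Mbeki, Tanaka and Yilmaz (each paramedic-certified); then Halvorsen, Bianchi, Obi and Lindqvist (each not paramedic-certified).
Among Reyes, Novak, Mbeki, Tanaka and Yilmaz, by date of academy graduation (later first): Reyes and Novak (2014-02-03) before Mbeki, Tanaka and Yilmaz (2011-12-14).
Reyes and Novak both have total department service 11 years, so the next rule applies.
Among Reyes and Novak, by date of promotion to current rank (earlier first): Reyes (May 22, 2000) before Novak (Oct 14, 2000).
Among Mbeki, Tanaka and Yilmaz, by total department service (higher first): Mbeki (24 years) before Tanaka and Yilmaz (9 years).
Among Tanaka and Yilmaz, by date of promotion to current rank (earlier first): Tanaka (Feb 3, 2001) before Yilmaz (Mar 17, 2005).
Among Halvorsen, Bianchi, Obi and Lindqvist, by date of academy graduation (later first): Halvorsen and Bianchi (1997-01-24) before Obi (1995-04-26) before Lindqvist (1993-06-17).
Halvorsen and Bianchi both have total department service 28 years, so the next rule applies.
Among Halvorsen and Bianchi, by date of promotion to current rank (earlier first): Halvorsen (Jan 8, 2004) before Bianchi (Mar 1, 2006).
Order: Reyes, Novak, Mbeki, Tanaka, Yilmaz, Halvorsen, Bianchi, Obi, Lindqvist. So position 3.

3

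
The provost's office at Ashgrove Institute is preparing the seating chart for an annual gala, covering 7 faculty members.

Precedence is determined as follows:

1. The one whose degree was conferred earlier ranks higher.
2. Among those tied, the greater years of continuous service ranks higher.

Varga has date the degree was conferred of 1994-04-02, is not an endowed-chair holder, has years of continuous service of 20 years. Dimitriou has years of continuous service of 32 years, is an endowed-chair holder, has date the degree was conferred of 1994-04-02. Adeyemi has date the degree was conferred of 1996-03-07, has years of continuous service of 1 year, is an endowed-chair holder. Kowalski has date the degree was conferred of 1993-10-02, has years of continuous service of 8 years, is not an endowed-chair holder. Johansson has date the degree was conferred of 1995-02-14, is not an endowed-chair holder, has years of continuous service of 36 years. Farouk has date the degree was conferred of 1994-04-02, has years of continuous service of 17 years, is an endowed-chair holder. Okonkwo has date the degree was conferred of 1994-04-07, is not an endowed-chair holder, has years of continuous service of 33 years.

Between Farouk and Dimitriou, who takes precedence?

By date the degree was conferred (earlier first): Kowalski (1993-10-02); then Dimitriou, Varga and Farouk (each 1994-04-02); then Okonkwo (1994-04-07); then Johansson (1995-02-14); then Adeyemi (1996-03-07).
Among Dimitriou, Varga and Farouk, by years of continuous service (higher first): Dimitriou (32 years) before Varga (20 years) before Farouk (17 years).
So Dimitriou takes precedence.

Dimitriou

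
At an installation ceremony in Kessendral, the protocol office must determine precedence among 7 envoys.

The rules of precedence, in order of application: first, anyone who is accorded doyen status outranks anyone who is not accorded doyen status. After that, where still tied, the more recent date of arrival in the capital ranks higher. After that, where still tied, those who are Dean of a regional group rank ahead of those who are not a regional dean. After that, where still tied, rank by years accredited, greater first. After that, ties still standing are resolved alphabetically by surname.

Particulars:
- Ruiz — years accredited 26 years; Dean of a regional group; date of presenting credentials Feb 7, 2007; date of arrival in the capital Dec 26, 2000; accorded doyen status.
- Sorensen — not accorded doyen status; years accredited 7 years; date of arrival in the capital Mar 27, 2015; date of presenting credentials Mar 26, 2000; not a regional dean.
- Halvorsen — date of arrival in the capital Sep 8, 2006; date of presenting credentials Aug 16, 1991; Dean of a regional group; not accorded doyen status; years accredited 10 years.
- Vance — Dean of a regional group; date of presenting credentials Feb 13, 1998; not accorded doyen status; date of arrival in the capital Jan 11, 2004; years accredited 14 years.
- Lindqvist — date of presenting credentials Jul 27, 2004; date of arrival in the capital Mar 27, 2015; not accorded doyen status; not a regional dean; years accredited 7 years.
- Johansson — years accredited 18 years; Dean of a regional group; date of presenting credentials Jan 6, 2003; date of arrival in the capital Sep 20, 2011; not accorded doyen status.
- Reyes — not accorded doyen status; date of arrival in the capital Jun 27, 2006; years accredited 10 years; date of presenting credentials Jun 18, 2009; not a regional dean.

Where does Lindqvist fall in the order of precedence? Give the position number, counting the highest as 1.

2

By the first rule: Ruiz (accorded doyen status); then Lindqvist, Sorensen, Johansson, Halvorsen, Reyes and Vance (each not accorded doyen status).
Among Lindqvist, Sorensen, Johansson, Halvorsen, Reyes and Vance, by date of arrival in the capital (later first): Lindqvist and Sorensen (Mar 27, 2015) before Johansson (Sep 20, 2011) before Halvorsen (Sep 8, 2006) before Reyes (Jun 27, 2006) before Vance (Jan 11, 2004).
Lindqvist and Sorensen are each not a regional dean, so the next rule applies.
Lindqvist and Sorensen both have years accredited 7 years, so the next rule applies.
Among Lindqvist and Sorensen, alphabetically by surname: Lindqvist before Sorensen.
Order: Ruiz, Lindqvist, Sorensen, Johansson, Halvorsen, Reyes, Vance. So position 2.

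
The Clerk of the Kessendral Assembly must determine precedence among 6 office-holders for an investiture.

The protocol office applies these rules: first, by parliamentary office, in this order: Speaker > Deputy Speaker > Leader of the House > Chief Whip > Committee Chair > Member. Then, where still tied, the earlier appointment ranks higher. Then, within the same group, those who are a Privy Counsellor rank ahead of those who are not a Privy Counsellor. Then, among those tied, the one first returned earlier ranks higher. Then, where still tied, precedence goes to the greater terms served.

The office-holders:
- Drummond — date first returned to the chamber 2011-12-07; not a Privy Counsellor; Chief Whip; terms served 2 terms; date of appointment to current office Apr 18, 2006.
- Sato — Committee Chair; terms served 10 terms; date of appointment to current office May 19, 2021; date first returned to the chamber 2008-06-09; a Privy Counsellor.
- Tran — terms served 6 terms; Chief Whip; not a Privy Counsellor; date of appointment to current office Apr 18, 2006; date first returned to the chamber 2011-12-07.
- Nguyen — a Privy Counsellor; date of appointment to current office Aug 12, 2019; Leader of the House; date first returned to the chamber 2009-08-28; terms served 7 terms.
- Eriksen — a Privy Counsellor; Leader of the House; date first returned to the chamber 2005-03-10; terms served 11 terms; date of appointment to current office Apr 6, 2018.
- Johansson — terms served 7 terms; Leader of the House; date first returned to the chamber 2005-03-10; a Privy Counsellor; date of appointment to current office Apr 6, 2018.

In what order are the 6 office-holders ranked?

By parliamentary office: Eriksen, Johansson and Nguyen (Leader of the House); then Tran and Drummond (Chief Whip); then Sato (Committee Chair).
Among Eriksen, Johansson and Nguyen, by date of appointment to current office (earlier first): Eriksen and Johansson (Apr 6, 2018) before Nguyen (Aug 12, 2019).
Eriksen and Johansson are each a Privy Counsellor, so the next rule applies.
Eriksen and Johansson both have date first returned to the chamber 2005-03-10, so the next rule applies.
Among Eriksen and Johansson, by terms served (higher first): Eriksen (11 terms) before Johansson (7 terms).
Tran and Drummond both have date of appointment to current office Apr 18, 2006, so the next rule applies.
Tran and Drummond are each not a Privy Counsellor, so the next rule applies.
Tran and Drummond both have date first returned to the chamber 2011-12-07, so the next rule applies.
Among Tran and Drummond, by terms served (higher first): Tran (6 terms) before Drummond (2 terms).
Full order: Eriksen, Johansson, Nguyen, Tran, Drummond, Sato.

Eriksen, Johansson, Nguyen, Tran, Drummond, Sato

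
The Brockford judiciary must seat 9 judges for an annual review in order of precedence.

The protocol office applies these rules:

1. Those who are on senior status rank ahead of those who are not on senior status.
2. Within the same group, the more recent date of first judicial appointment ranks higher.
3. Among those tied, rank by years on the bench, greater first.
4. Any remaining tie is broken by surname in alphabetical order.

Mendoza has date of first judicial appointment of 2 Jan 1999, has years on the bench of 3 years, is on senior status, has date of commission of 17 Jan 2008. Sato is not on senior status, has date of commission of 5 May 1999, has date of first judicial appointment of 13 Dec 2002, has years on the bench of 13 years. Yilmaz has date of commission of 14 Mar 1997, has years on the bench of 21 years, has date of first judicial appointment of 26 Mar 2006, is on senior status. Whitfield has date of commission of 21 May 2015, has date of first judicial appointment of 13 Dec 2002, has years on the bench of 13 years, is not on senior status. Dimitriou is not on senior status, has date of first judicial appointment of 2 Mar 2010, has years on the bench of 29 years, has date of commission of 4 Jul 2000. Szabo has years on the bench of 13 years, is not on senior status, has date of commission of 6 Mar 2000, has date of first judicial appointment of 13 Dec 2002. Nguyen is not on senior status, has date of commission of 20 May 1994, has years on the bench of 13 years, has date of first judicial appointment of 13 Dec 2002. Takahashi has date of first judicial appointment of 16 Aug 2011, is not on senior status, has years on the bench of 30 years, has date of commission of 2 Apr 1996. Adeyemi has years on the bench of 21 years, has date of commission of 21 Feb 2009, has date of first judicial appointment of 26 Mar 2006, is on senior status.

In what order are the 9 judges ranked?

Adeyemi, Yilmaz, Mendoza, Takahashi, Dimitriou, Nguyen, Sato, Szabo, Whitfield

By the first rule: Adeyemi, Yilmaz and Mendoza (each on senior status); then Takahashi, Dimitriou, Nguyen, Sato, Szabo and Whitfield (each not on senior status).
Among Adeyemi, Yilmaz and Mendoza, by date of first judicial appointment (later first): Adeyemi and Yilmaz (26 Mar 2006) before Mendoza (2 Jan 1999).
Adeyemi and Yilmaz both have years on the bench 21 years, so the next rule applies.
Among Adeyemi and Yilmaz, alphabetically by surname: Adeyemi before Yilmaz.
Among Takahashi, Dimitriou, Nguyen, Sato, Szabo and Whitfield, by date of first judicial appointment (later first): Takahashi (16 Aug 2011) before Dimitriou (2 Mar 2010) before Nguyen, Sato, Szabo and Whitfield (13 Dec 2002).
Nguyen, Sato, Szabo and Whitfield all have years on the bench 13 years, so the next rule applies.
Among Nguyen, Sato, Szabo and Whitfield, alphabetically by surname: Nguyen before Sato before Szabo before Whitfield.
Full order: Adeyemi, Yilmaz, Mendoza, Takahashi, Dimitriou, Nguyen, Sato, Szabo, Whitfield.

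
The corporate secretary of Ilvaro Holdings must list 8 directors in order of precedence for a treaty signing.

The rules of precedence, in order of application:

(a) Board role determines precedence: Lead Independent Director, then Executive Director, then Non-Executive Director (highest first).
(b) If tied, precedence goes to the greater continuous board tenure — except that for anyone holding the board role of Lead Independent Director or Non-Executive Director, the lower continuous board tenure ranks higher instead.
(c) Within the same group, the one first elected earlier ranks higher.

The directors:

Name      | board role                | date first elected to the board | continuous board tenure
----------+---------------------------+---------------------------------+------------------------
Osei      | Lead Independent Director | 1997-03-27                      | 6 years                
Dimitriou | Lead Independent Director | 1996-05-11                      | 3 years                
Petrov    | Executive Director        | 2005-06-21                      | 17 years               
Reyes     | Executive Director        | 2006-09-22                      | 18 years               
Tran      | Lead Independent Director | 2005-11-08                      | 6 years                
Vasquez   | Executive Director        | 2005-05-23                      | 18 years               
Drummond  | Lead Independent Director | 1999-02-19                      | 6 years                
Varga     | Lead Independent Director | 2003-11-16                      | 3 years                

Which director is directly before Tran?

By board role: Dimitriou, Varga, Osei, Drummond and Tran (Lead Independent Director); then Vasquez, Reyes and Petrov (Executive Director).
Among Dimitriou, Varga, Osei, Drummond and Tran, by continuous board tenure (lower first) (reversed rule for this group): Dimitriou and Varga (3 years) before Osei, Drummond and Tran (6 years).
Among Dimitriou and Varga, by date first elected to the board (earlier first): Dimitriou (1996-05-11) before Varga (2003-11-16).
Among Osei, Drummond and Tran, by date first elected to the board (earlier first): Osei (1997-03-27) before Drummond (1999-02-19) before Tran (2005-11-08).
Among Vasquez, Reyes and Petrov, by continuous board tenure (higher first): Vasquez and Reyes (18 years) before Petrov (17 years).
Among Vasquez and Reyes, by date first elected to the board (earlier first): Vasquez (2005-05-23) before Reyes (2006-09-22).
Order: Dimitriou, Varga, Osei, Drummond, Tran, Vasquez, Reyes, Petrov.

Drummond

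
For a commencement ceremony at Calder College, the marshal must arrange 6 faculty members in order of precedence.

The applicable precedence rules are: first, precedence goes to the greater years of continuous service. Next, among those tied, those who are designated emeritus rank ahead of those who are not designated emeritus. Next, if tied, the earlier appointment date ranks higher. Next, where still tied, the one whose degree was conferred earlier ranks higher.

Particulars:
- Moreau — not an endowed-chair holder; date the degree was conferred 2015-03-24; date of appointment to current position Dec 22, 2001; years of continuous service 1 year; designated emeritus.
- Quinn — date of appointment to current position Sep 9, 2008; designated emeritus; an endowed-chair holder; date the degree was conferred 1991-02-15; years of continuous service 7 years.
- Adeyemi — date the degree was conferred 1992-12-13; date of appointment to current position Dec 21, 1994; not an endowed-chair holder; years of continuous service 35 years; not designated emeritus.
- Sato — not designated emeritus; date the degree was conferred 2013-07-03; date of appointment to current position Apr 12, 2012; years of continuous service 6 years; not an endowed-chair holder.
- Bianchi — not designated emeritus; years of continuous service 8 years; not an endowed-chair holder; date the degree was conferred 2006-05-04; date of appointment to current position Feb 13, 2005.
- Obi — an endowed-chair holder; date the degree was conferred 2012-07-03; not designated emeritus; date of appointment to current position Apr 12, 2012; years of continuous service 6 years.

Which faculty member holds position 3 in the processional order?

Quinn

By years of continuous service (higher first): Adeyemi (35 years); then Bianchi (8 years); then Quinn (7 years); then Obi and Sato (both 6 years); then Moreau (1 year).
Obi and Sato are each not designated emeritus, so the next rule applies.
Obi and Sato both have date of appointment to current position Apr 12, 2012, so the next rule applies.
Among Obi and Sato, by date the degree was conferred (earlier first): Obi (2012-07-03) before Sato (2013-07-03).
Order: Adeyemi, Bianchi, Quinn, Obi, Sato, Moreau.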